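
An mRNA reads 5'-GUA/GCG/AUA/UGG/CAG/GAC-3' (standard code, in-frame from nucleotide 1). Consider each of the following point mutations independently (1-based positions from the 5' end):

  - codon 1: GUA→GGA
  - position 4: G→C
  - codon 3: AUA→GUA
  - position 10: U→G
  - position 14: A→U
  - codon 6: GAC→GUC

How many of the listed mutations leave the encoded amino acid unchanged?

0

Codon 1: GUA (Val) → GGA (Gly) — missense.
Codon 2: GCG (Ala) → CCG (Pro) — missense.
Codon 3: AUA (Ile) → GUA (Val) — missense.
Codon 4: UGG (Trp) → GGG (Gly) — missense.
Codon 5: CAG (Gln) → CUG (Leu) — missense.
Codon 6: GAC (Asp) → GUC (Val) — missense.
Synonymous: 0 of 6.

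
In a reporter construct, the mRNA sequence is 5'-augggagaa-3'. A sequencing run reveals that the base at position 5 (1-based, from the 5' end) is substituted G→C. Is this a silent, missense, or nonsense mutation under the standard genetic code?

missense

Position 5 falls in codon 2: GGA → Gly.
After the substitution the codon is GCA → Ala.
Gly ≠ Ala, so this is a missense mutation.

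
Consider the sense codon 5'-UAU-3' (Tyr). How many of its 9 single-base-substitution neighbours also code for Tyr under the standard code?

1

Position 1: none → 0 synonymous.
Position 2: none → 0 synonymous.
Position 3: UAC → 1 synonymous.
Total: 0 + 0 + 1 = 1.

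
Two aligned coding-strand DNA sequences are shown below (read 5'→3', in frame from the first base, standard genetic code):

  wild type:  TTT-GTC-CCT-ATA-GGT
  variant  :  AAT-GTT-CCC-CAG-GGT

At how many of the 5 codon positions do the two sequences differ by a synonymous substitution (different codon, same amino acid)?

2

Codon 1: TTT Phe / AAT Asn — nonsynonymous.
Codon 2: GTC Val / GTT Val — synonymous.
Codon 3: CCT Pro / CCC Pro — synonymous.
Codon 4: ATA Ile / CAG Gln — nonsynonymous.
Codon 5: GGT Gly / GGT Gly — identical.
Synonymous differences: 2.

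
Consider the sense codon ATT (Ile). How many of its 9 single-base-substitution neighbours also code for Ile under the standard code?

2

Position 1: none → 0 synonymous.
Position 2: none → 0 synonymous.
Position 3: ATC, ATA → 2 synonymous.
Total: 0 + 0 + 2 = 2.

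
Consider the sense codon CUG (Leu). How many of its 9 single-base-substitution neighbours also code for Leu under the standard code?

4

Position 1: UUG → 1 synonymous.
Position 2: none → 0 synonymous.
Position 3: CUU, CUC, CUA → 3 synonymous.
Total: 1 + 0 + 3 = 4.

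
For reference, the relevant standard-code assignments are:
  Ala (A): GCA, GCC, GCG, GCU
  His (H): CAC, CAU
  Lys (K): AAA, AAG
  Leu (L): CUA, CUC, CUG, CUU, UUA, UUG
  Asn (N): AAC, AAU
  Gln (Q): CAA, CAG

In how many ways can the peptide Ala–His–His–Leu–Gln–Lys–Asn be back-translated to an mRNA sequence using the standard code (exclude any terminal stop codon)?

768

Ala: 4 codons.
His: 2 codons.
His: 2 codons.
Leu: 6 codons.
Gln: 2 codons.
Lys: 2 codons.
Asn: 2 codons.
4 × 2 × 2 × 6 × 2 × 2 × 2 = 768.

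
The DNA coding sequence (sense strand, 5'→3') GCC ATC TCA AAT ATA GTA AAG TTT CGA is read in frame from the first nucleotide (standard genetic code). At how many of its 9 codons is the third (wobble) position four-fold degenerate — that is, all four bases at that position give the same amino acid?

4

Codon 1 GCC (Ala): third position 4-fold.
Codon 2 ATC (Ile): third position 3-fold.
Codon 3 TCA (Ser): third position 4-fold.
Codon 4 AAT (Asn): third position 2-fold.
Codon 5 ATA (Ile): third position 3-fold.
Codon 6 GTA (Val): third position 4-fold.
Codon 7 AAG (Lys): third position 2-fold.
Codon 8 TTT (Phe): third position 2-fold.
Codon 9 CGA (Arg): third position 4-fold.
Four-fold degenerate third positions: 4.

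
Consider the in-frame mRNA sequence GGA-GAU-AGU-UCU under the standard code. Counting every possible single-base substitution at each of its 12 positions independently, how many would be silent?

Codon 1 (GGA, Gly): 3 synonymous substitutions.
Codon 2 (GAU, Asp): 1 synonymous substitution.
Codon 3 (AGU, Ser): 1 synonymous substitution.
Codon 4 (UCU, Ser): 3 synonymous substitutions.
Total: 3 + 1 + 1 + 3 = 8.

8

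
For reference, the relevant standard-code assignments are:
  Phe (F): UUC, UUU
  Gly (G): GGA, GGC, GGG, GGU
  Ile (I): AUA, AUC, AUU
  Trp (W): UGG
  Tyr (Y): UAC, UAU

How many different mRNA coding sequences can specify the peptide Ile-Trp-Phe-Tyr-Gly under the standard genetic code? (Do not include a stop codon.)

Ile: 3 codons.
Trp: 1 codon.
Phe: 2 codons.
Tyr: 2 codons.
Gly: 4 codons.
3 × 1 × 2 × 2 × 4 = 48.

48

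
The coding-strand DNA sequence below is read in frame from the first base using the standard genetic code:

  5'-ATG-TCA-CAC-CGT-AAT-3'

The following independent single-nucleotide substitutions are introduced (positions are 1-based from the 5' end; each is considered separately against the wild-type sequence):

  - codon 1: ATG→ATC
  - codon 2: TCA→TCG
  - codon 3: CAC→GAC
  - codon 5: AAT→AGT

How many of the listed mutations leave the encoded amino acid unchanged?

1

Codon 1: ATG (Met) → ATC (Ile) — missense.
Codon 2: TCA (Ser) → TCG (Ser) — synonymous.
Codon 3: CAC (His) → GAC (Asp) — missense.
Codon 5: AAT (Asn) → AGT (Ser) — missense.
Synonymous: 1 of 4.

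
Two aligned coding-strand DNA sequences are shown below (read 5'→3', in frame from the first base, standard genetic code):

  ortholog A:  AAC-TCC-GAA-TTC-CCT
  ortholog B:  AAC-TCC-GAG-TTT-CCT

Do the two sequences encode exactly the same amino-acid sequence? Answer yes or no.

yes

Codon 1: AAC Asn / AAC Asn — identical.
Codon 2: TCC Ser / TCC Ser — identical.
Codon 3: GAA Glu / GAG Glu — synonymous.
Codon 4: TTC Phe / TTT Phe — synonymous.
Codon 5: CCT Pro / CCT Pro — identical.
Nonsynonymous differences: 0 → same protein.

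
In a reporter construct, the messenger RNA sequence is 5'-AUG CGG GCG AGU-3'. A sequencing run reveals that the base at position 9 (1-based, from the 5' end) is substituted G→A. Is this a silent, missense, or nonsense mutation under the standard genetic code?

silent

Position 9 falls in codon 3: GCG → Ala.
After the substitution the codon is GCA → Ala.
Both encode Ala, so the change is synonymous.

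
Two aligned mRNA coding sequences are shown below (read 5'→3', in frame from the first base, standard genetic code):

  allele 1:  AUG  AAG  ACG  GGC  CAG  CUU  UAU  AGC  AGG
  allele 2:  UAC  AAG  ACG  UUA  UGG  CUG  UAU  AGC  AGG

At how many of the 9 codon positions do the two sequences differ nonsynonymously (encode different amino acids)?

3

Codon 1: AUG Met / UAC Tyr — nonsynonymous.
Codon 2: AAG Lys / AAG Lys — identical.
Codon 3: ACG Thr / ACG Thr — identical.
Codon 4: GGC Gly / UUA Leu — nonsynonymous.
Codon 5: CAG Gln / UGG Trp — nonsynonymous.
Codon 6: CUU Leu / CUG Leu — synonymous.
Codon 7: UAU Tyr / UAU Tyr — identical.
Codon 8: AGC Ser / AGC Ser — identical.
Codon 9: AGG Arg / AGG Arg — identical.
Nonsynonymous differences: 3.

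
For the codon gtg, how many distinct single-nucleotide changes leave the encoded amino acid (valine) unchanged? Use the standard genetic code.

3

Position 1: none → 0 synonymous.
Position 2: none → 0 synonymous.
Position 3: GTT, GTC, GTA → 3 synonymous.
Total: 0 + 0 + 3 = 3.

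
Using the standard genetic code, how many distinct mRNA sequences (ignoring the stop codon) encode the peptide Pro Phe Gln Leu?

Pro: 4 codons.
Phe: 2 codons.
Gln: 2 codons.
Leu: 6 codons.
4 × 2 × 2 × 6 = 96.

96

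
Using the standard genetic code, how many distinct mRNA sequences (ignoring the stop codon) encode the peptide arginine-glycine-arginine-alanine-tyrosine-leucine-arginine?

Arg: 6 codons.
Gly: 4 codons.
Arg: 6 codons.
Ala: 4 codons.
Tyr: 2 codons.
Leu: 6 codons.
Arg: 6 codons.
6 × 4 × 6 × 4 × 2 × 6 × 6 = 41472.

41472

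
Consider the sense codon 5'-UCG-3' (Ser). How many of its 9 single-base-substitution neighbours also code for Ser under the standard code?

Position 1: none → 0 synonymous.
Position 2: none → 0 synonymous.
Position 3: UCU, UCC, UCA → 3 synonymous.
Total: 0 + 0 + 3 = 3.

3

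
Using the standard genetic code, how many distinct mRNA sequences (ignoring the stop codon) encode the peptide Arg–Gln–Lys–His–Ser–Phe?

576

Arg: 6 codons.
Gln: 2 codons.
Lys: 2 codons.
His: 2 codons.
Ser: 6 codons.
Phe: 2 codons.
6 × 2 × 2 × 2 × 6 × 2 = 576.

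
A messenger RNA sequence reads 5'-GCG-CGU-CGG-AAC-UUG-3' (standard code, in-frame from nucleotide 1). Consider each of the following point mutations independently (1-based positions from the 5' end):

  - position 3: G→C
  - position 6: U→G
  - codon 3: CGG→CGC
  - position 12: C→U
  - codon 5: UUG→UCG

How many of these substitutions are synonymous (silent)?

Codon 1: GCG (Ala) → GCC (Ala) — synonymous.
Codon 2: CGU (Arg) → CGG (Arg) — synonymous.
Codon 3: CGG (Arg) → CGC (Arg) — synonymous.
Codon 4: AAC (Asn) → AAU (Asn) — synonymous.
Codon 5: UUG (Leu) → UCG (Ser) — missense.
Synonymous: 4 of 5.

4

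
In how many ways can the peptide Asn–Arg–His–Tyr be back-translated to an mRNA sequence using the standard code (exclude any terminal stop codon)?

Asn: 2 codons.
Arg: 6 codons.
His: 2 codons.
Tyr: 2 codons.
2 × 6 × 2 × 2 = 48.

48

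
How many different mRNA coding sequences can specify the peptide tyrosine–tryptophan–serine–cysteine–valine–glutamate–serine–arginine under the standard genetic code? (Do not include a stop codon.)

6912

Tyr: 2 codons.
Trp: 1 codon.
Ser: 6 codons.
Cys: 2 codons.
Val: 4 codons.
Glu: 2 codons.
Ser: 6 codons.
Arg: 6 codons.
2 × 1 × 6 × 2 × 4 × 2 × 6 × 6 = 6912.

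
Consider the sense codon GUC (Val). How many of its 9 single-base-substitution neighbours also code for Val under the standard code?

3

Position 1: none → 0 synonymous.
Position 2: none → 0 synonymous.
Position 3: GUU, GUA, GUG → 3 synonymous.
Total: 0 + 0 + 3 = 3.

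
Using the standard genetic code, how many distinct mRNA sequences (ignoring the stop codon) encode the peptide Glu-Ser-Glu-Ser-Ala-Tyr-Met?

1152

Glu: 2 codons.
Ser: 6 codons.
Glu: 2 codons.
Ser: 6 codons.
Ala: 4 codons.
Tyr: 2 codons.
Met: 1 codon.
2 × 6 × 2 × 6 × 4 × 2 × 1 = 1152.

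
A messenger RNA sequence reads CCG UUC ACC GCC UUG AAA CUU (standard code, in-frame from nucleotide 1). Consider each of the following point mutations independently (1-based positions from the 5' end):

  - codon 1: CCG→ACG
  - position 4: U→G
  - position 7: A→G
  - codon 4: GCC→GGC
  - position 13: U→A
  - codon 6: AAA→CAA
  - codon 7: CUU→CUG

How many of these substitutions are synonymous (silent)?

1

Codon 1: CCG (Pro) → ACG (Thr) — missense.
Codon 2: UUC (Phe) → GUC (Val) — missense.
Codon 3: ACC (Thr) → GCC (Ala) — missense.
Codon 4: GCC (Ala) → GGC (Gly) — missense.
Codon 5: UUG (Leu) → AUG (Met) — missense.
Codon 6: AAA (Lys) → CAA (Gln) — missense.
Codon 7: CUU (Leu) → CUG (Leu) — synonymous.
Synonymous: 1 of 7.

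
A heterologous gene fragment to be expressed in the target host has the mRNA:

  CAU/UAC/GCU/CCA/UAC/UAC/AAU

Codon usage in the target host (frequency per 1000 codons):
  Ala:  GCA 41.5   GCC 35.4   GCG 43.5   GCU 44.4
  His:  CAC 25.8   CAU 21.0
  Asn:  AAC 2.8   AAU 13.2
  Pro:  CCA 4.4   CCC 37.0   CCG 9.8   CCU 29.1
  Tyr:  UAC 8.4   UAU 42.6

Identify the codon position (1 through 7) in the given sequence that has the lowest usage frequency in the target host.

4

Codon 1 CAU (His): 21.0 per 1000.
Codon 2 UAC (Tyr): 8.4 per 1000.
Codon 3 GCU (Ala): 44.4 per 1000.
Codon 4 CCA (Pro): 4.4 per 1000.
Codon 5 UAC (Tyr): 8.4 per 1000.
Codon 6 UAC (Tyr): 8.4 per 1000.
Codon 7 AAU (Asn): 13.2 per 1000.
Lowest frequency is 4.4 at codon 4.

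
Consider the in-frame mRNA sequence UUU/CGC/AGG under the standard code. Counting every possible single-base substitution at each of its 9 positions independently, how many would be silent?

Codon 1 (UUU, Phe): 1 synonymous substitution.
Codon 2 (CGC, Arg): 3 synonymous substitutions.
Codon 3 (AGG, Arg): 2 synonymous substitutions.
Total: 1 + 3 + 2 = 6.

6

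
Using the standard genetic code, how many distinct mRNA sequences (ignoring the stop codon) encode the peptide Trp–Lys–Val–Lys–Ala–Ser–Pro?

1536

Trp: 1 codon.
Lys: 2 codons.
Val: 4 codons.
Lys: 2 codons.
Ala: 4 codons.
Ser: 6 codons.
Pro: 4 codons.
1 × 2 × 4 × 2 × 4 × 6 × 4 = 1536.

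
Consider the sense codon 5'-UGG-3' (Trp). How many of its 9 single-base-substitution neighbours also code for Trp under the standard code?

0

Position 1: none → 0 synonymous.
Position 2: none → 0 synonymous.
Position 3: none → 0 synonymous.
Total: 0 + 0 + 0 = 0.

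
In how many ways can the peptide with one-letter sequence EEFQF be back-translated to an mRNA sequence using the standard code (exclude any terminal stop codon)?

Glu: 2 codons.
Glu: 2 codons.
Phe: 2 codons.
Gln: 2 codons.
Phe: 2 codons.
2 × 2 × 2 × 2 × 2 = 32.

32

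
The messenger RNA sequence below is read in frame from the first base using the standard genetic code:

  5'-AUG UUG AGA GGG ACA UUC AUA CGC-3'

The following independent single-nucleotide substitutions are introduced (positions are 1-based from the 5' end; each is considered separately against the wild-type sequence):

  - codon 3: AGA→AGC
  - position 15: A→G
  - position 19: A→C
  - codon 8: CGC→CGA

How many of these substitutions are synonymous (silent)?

Codon 3: AGA (Arg) → AGC (Ser) — missense.
Codon 5: ACA (Thr) → ACG (Thr) — synonymous.
Codon 7: AUA (Ile) → CUA (Leu) — missense.
Codon 8: CGC (Arg) → CGA (Arg) — synonymous.
Synonymous: 2 of 4.

2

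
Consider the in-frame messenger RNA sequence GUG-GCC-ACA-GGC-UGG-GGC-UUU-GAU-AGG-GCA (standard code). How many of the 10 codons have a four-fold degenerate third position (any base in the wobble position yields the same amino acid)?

Codon 1 GUG (Val): third position 4-fold.
Codon 2 GCC (Ala): third position 4-fold.
Codon 3 ACA (Thr): third position 4-fold.
Codon 4 GGC (Gly): third position 4-fold.
Codon 5 UGG (Trp): third position 1-fold.
Codon 6 GGC (Gly): third position 4-fold.
Codon 7 UUU (Phe): third position 2-fold.
Codon 8 GAU (Asp): third position 2-fold.
Codon 9 AGG (Arg): third position 2-fold.
Codon 10 GCA (Ala): third position 4-fold.
Four-fold degenerate third positions: 6.

6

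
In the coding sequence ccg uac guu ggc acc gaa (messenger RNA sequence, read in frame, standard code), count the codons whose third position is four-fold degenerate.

Codon 1 CCG (Pro): third position 4-fold.
Codon 2 UAC (Tyr): third position 2-fold.
Codon 3 GUU (Val): third position 4-fold.
Codon 4 GGC (Gly): third position 4-fold.
Codon 5 ACC (Thr): third position 4-fold.
Codon 6 GAA (Glu): third position 2-fold.
Four-fold degenerate third positions: 4.

4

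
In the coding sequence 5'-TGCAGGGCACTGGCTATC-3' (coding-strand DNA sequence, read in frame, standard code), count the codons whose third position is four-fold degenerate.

Codon 1 TGC (Cys): third position 2-fold.
Codon 2 AGG (Arg): third position 2-fold.
Codon 3 GCA (Ala): third position 4-fold.
Codon 4 CTG (Leu): third position 4-fold.
Codon 5 GCT (Ala): third position 4-fold.
Codon 6 ATC (Ile): third position 3-fold.
Four-fold degenerate third positions: 3.

3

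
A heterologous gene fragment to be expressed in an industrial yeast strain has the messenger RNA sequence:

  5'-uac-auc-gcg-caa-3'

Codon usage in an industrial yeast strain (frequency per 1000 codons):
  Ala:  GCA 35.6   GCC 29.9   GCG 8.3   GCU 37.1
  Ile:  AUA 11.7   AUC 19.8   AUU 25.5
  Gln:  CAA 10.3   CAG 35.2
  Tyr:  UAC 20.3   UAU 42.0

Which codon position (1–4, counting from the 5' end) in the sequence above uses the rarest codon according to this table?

3

Codon 1 UAC (Tyr): 20.3 per 1000.
Codon 2 AUC (Ile): 19.8 per 1000.
Codon 3 GCG (Ala): 8.3 per 1000.
Codon 4 CAA (Gln): 10.3 per 1000.
Lowest frequency is 8.3 at codon 3.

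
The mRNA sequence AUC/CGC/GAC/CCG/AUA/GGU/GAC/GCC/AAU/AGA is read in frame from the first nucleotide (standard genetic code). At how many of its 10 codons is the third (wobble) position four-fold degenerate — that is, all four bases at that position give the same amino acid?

4

Codon 1 AUC (Ile): third position 3-fold.
Codon 2 CGC (Arg): third position 4-fold.
Codon 3 GAC (Asp): third position 2-fold.
Codon 4 CCG (Pro): third position 4-fold.
Codon 5 AUA (Ile): third position 3-fold.
Codon 6 GGU (Gly): third position 4-fold.
Codon 7 GAC (Asp): third position 2-fold.
Codon 8 GCC (Ala): third position 4-fold.
Codon 9 AAU (Asn): third position 2-fold.
Codon 10 AGA (Arg): third position 2-fold.
Four-fold degenerate third positions: 4.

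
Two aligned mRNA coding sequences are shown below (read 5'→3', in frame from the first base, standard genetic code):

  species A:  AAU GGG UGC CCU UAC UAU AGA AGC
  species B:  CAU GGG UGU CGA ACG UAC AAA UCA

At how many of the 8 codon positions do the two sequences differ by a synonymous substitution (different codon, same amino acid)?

Codon 1: AAU Asn / CAU His — nonsynonymous.
Codon 2: GGG Gly / GGG Gly — identical.
Codon 3: UGC Cys / UGU Cys — synonymous.
Codon 4: CCU Pro / CGA Arg — nonsynonymous.
Codon 5: UAC Tyr / ACG Thr — nonsynonymous.
Codon 6: UAU Tyr / UAC Tyr — synonymous.
Codon 7: AGA Arg / AAA Lys — nonsynonymous.
Codon 8: AGC Ser / UCA Ser — synonymous.
Synonymous differences: 3.

3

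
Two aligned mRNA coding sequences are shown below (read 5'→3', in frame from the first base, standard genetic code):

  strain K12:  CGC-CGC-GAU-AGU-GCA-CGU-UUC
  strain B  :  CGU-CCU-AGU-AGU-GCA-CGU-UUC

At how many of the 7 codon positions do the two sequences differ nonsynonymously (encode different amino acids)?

2

Codon 1: CGC Arg / CGU Arg — synonymous.
Codon 2: CGC Arg / CCU Pro — nonsynonymous.
Codon 3: GAU Asp / AGU Ser — nonsynonymous.
Codon 4: AGU Ser / AGU Ser — identical.
Codon 5: GCA Ala / GCA Ala — identical.
Codon 6: CGU Arg / CGU Arg — identical.
Codon 7: UUC Phe / UUC Phe — identical.
Nonsynonymous differences: 2.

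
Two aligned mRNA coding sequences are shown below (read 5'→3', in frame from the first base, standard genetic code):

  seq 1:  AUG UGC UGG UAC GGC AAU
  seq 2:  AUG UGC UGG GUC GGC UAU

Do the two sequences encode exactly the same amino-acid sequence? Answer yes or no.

Codon 1: AUG Met / AUG Met — identical.
Codon 2: UGC Cys / UGC Cys — identical.
Codon 3: UGG Trp / UGG Trp — identical.
Codon 4: UAC Tyr / GUC Val — nonsynonymous.
Codon 5: GGC Gly / GGC Gly — identical.
Codon 6: AAU Asn / UAU Tyr — nonsynonymous.
Nonsynonymous differences: 2 → different protein.

no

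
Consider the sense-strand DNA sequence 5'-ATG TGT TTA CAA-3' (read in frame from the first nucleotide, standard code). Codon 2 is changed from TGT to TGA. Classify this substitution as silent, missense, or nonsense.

nonsense

Position 6 falls in codon 2: TGT → Cys.
After the substitution the codon is TGA → Stop.
The new codon is a stop codon, so this is a nonsense mutation.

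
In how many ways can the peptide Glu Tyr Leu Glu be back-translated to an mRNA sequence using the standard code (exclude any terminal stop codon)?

Glu: 2 codons.
Tyr: 2 codons.
Leu: 6 codons.
Glu: 2 codons.
2 × 2 × 6 × 2 = 48.

48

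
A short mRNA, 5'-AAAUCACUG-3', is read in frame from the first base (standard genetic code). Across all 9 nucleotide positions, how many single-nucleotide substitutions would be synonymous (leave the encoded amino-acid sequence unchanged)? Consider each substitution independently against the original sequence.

Codon 1 (AAA, Lys): 1 synonymous substitution.
Codon 2 (UCA, Ser): 3 synonymous substitutions.
Codon 3 (CUG, Leu): 4 synonymous substitutions.
Total: 1 + 3 + 4 = 8.

8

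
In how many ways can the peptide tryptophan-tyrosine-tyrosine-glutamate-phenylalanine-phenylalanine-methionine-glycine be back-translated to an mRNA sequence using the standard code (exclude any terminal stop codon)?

Trp: 1 codon.
Tyr: 2 codons.
Tyr: 2 codons.
Glu: 2 codons.
Phe: 2 codons.
Phe: 2 codons.
Met: 1 codon.
Gly: 4 codons.
1 × 2 × 2 × 2 × 2 × 2 × 1 × 4 = 128.

128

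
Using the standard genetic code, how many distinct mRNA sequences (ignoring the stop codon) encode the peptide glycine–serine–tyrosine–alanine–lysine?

384

Gly: 4 codons.
Ser: 6 codons.
Tyr: 2 codons.
Ala: 4 codons.
Lys: 2 codons.
4 × 6 × 2 × 4 × 2 = 384.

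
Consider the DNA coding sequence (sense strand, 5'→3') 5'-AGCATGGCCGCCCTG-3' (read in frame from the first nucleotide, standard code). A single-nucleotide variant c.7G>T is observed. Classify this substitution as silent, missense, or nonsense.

missense

Position 7 falls in codon 3: GCC → Ala.
After the substitution the codon is TCC → Ser.
Ala ≠ Ser, so this is a missense mutation.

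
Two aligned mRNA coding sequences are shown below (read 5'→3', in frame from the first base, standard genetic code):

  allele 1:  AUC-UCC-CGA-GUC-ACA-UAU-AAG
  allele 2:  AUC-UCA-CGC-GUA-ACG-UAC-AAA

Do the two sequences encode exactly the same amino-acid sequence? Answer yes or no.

Codon 1: AUC Ile / AUC Ile — identical.
Codon 2: UCC Ser / UCA Ser — synonymous.
Codon 3: CGA Arg / CGC Arg — synonymous.
Codon 4: GUC Val / GUA Val — synonymous.
Codon 5: ACA Thr / ACG Thr — synonymous.
Codon 6: UAU Tyr / UAC Tyr — synonymous.
Codon 7: AAG Lys / AAA Lys — synonymous.
Nonsynonymous differences: 0 → same protein.

yes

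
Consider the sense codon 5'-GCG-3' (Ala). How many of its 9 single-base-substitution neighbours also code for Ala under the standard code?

3

Position 1: none → 0 synonymous.
Position 2: none → 0 synonymous.
Position 3: GCU, GCC, GCA → 3 synonymous.
Total: 0 + 0 + 3 = 3.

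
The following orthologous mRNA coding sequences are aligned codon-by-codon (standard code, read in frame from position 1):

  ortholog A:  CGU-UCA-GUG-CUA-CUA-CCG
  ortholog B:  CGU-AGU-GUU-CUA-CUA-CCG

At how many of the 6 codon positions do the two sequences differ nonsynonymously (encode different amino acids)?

0

Codon 1: CGU Arg / CGU Arg — identical.
Codon 2: UCA Ser / AGU Ser — synonymous.
Codon 3: GUG Val / GUU Val — synonymous.
Codon 4: CUA Leu / CUA Leu — identical.
Codon 5: CUA Leu / CUA Leu — identical.
Codon 6: CCG Pro / CCG Pro — identical.
Nonsynonymous differences: 0.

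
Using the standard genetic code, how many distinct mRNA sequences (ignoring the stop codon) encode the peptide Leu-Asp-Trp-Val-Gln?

Leu: 6 codons.
Asp: 2 codons.
Trp: 1 codon.
Val: 4 codons.
Gln: 2 codons.
6 × 2 × 1 × 4 × 2 = 96.

96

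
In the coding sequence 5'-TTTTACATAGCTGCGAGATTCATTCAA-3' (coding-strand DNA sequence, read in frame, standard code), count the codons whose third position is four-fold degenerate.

2

Codon 1 TTT (Phe): third position 2-fold.
Codon 2 TAC (Tyr): third position 2-fold.
Codon 3 ATA (Ile): third position 3-fold.
Codon 4 GCT (Ala): third position 4-fold.
Codon 5 GCG (Ala): third position 4-fold.
Codon 6 AGA (Arg): third position 2-fold.
Codon 7 TTC (Phe): third position 2-fold.
Codon 8 ATT (Ile): third position 3-fold.
Codon 9 CAA (Gln): third position 2-fold.
Four-fold degenerate third positions: 2.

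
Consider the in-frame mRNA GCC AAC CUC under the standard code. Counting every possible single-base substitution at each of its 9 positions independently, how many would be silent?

7

Codon 1 (GCC, Ala): 3 synonymous substitutions.
Codon 2 (AAC, Asn): 1 synonymous substitution.
Codon 3 (CUC, Leu): 3 synonymous substitutions.
Total: 3 + 1 + 3 = 7.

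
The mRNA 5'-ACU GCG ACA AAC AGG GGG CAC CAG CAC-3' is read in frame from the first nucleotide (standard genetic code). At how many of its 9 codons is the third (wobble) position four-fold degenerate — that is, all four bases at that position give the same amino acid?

4

Codon 1 ACU (Thr): third position 4-fold.
Codon 2 GCG (Ala): third position 4-fold.
Codon 3 ACA (Thr): third position 4-fold.
Codon 4 AAC (Asn): third position 2-fold.
Codon 5 AGG (Arg): third position 2-fold.
Codon 6 GGG (Gly): third position 4-fold.
Codon 7 CAC (His): third position 2-fold.
Codon 8 CAG (Gln): third position 2-fold.
Codon 9 CAC (His): third position 2-fold.
Four-fold degenerate third positions: 4.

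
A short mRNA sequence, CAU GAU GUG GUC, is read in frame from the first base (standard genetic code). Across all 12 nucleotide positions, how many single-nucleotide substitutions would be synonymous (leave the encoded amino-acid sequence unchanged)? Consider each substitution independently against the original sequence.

8

Codon 1 (CAU, His): 1 synonymous substitution.
Codon 2 (GAU, Asp): 1 synonymous substitution.
Codon 3 (GUG, Val): 3 synonymous substitutions.
Codon 4 (GUC, Val): 3 synonymous substitutions.
Total: 1 + 1 + 3 + 3 = 8.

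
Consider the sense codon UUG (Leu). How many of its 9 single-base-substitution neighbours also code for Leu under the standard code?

2

Position 1: CUG → 1 synonymous.
Position 2: none → 0 synonymous.
Position 3: UUA → 1 synonymous.
Total: 1 + 0 + 1 = 2.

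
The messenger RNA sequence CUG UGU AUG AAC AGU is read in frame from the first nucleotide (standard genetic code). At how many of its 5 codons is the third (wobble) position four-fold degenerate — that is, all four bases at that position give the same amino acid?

1

Codon 1 CUG (Leu): third position 4-fold.
Codon 2 UGU (Cys): third position 2-fold.
Codon 3 AUG (Met): third position 1-fold.
Codon 4 AAC (Asn): third position 2-fold.
Codon 5 AGU (Ser): third position 2-fold.
Four-fold degenerate third positions: 1.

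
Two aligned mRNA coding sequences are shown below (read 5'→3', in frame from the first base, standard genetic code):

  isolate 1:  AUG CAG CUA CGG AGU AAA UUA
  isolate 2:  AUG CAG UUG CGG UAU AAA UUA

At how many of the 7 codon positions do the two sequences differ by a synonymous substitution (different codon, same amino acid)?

Codon 1: AUG Met / AUG Met — identical.
Codon 2: CAG Gln / CAG Gln — identical.
Codon 3: CUA Leu / UUG Leu — synonymous.
Codon 4: CGG Arg / CGG Arg — identical.
Codon 5: AGU Ser / UAU Tyr — nonsynonymous.
Codon 6: AAA Lys / AAA Lys — identical.
Codon 7: UUA Leu / UUA Leu — identical.
Synonymous differences: 1.

1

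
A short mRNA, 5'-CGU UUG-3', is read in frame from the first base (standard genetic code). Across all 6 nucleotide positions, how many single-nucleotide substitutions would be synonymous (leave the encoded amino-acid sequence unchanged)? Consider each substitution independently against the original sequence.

5

Codon 1 (CGU, Arg): 3 synonymous substitutions.
Codon 2 (UUG, Leu): 2 synonymous substitutions.
Total: 3 + 2 = 5.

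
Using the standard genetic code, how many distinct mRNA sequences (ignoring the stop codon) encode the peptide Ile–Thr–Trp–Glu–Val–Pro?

384

Ile: 3 codons.
Thr: 4 codons.
Trp: 1 codon.
Glu: 2 codons.
Val: 4 codons.
Pro: 4 codons.
3 × 4 × 1 × 2 × 4 × 4 = 384.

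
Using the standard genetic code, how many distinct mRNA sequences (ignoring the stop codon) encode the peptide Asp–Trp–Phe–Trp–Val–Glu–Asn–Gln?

Asp: 2 codons.
Trp: 1 codon.
Phe: 2 codons.
Trp: 1 codon.
Val: 4 codons.
Glu: 2 codons.
Asn: 2 codons.
Gln: 2 codons.
2 × 1 × 2 × 1 × 4 × 2 × 2 × 2 = 128.

128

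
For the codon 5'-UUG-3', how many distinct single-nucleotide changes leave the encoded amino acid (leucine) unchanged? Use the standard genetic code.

Position 1: CUG → 1 synonymous.
Position 2: none → 0 synonymous.
Position 3: UUA → 1 synonymous.
Total: 1 + 0 + 1 = 2.

2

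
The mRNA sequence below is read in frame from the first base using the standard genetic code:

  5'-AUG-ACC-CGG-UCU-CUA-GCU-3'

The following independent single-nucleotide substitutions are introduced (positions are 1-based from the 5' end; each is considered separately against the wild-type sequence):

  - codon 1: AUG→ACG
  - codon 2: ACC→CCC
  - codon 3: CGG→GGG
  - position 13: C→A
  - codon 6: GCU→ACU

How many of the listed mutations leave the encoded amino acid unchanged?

0

Codon 1: AUG (Met) → ACG (Thr) — missense.
Codon 2: ACC (Thr) → CCC (Pro) — missense.
Codon 3: CGG (Arg) → GGG (Gly) — missense.
Codon 5: CUA (Leu) → AUA (Ile) — missense.
Codon 6: GCU (Ala) → ACU (Thr) — missense.
Synonymous: 0 of 5.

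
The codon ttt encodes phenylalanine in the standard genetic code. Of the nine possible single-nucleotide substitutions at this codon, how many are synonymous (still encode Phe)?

Position 1: none → 0 synonymous.
Position 2: none → 0 synonymous.
Position 3: TTC → 1 synonymous.
Total: 0 + 0 + 1 = 1.

1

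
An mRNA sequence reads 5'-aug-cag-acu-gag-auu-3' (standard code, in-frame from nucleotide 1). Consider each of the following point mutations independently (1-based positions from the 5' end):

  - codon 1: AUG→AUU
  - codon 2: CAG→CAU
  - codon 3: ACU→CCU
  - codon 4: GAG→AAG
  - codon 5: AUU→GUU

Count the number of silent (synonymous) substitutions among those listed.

Codon 1: AUG (Met) → AUU (Ile) — missense.
Codon 2: CAG (Gln) → CAU (His) — missense.
Codon 3: ACU (Thr) → CCU (Pro) — missense.
Codon 4: GAG (Glu) → AAG (Lys) — missense.
Codon 5: AUU (Ile) → GUU (Val) — missense.
Synonymous: 0 of 5.

0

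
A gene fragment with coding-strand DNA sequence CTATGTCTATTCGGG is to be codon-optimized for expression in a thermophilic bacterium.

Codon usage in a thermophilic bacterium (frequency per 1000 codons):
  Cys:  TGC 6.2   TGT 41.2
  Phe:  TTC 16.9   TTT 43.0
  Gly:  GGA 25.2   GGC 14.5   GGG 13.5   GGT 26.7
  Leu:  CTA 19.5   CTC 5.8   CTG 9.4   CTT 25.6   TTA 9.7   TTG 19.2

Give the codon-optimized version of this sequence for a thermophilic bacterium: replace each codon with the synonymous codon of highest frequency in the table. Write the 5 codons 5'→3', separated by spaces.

CTT TGT CTT TTT GGT

Codon 1 (Leu): best is CTT at 25.6.
Codon 2 (Cys): best is TGT at 41.2.
Codon 3 (Leu): best is CTT at 25.6.
Codon 4 (Phe): best is TTT at 43.0.
Codon 5 (Gly): best is GGT at 26.7.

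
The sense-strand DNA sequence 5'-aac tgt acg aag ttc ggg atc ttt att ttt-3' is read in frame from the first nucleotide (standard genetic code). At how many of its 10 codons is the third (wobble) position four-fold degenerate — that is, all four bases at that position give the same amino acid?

2

Codon 1 AAC (Asn): third position 2-fold.
Codon 2 TGT (Cys): third position 2-fold.
Codon 3 ACG (Thr): third position 4-fold.
Codon 4 AAG (Lys): third position 2-fold.
Codon 5 TTC (Phe): third position 2-fold.
Codon 6 GGG (Gly): third position 4-fold.
Codon 7 ATC (Ile): third position 3-fold.
Codon 8 TTT (Phe): third position 2-fold.
Codon 9 ATT (Ile): third position 3-fold.
Codon 10 TTT (Phe): third position 2-fold.
Four-fold degenerate third positions: 2.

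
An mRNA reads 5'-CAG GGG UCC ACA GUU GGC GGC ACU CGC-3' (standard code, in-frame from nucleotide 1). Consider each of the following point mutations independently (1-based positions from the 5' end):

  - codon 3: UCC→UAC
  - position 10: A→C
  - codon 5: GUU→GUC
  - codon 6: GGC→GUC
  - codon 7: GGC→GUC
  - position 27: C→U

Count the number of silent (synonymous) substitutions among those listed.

2

Codon 3: UCC (Ser) → UAC (Tyr) — missense.
Codon 4: ACA (Thr) → CCA (Pro) — missense.
Codon 5: GUU (Val) → GUC (Val) — synonymous.
Codon 6: GGC (Gly) → GUC (Val) — missense.
Codon 7: GGC (Gly) → GUC (Val) — missense.
Codon 9: CGC (Arg) → CGU (Arg) — synonymous.
Synonymous: 2 of 6.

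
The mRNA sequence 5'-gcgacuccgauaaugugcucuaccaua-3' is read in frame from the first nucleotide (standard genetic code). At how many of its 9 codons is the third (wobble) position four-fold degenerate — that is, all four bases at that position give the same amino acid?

5

Codon 1 GCG (Ala): third position 4-fold.
Codon 2 ACU (Thr): third position 4-fold.
Codon 3 CCG (Pro): third position 4-fold.
Codon 4 AUA (Ile): third position 3-fold.
Codon 5 AUG (Met): third position 1-fold.
Codon 6 UGC (Cys): third position 2-fold.
Codon 7 UCU (Ser): third position 4-fold.
Codon 8 ACC (Thr): third position 4-fold.
Codon 9 AUA (Ile): third position 3-fold.
Four-fold degenerate third positions: 5.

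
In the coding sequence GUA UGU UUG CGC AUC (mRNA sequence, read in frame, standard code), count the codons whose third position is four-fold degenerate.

Codon 1 GUA (Val): third position 4-fold.
Codon 2 UGU (Cys): third position 2-fold.
Codon 3 UUG (Leu): third position 2-fold.
Codon 4 CGC (Arg): third position 4-fold.
Codon 5 AUC (Ile): third position 3-fold.
Four-fold degenerate third positions: 2.

2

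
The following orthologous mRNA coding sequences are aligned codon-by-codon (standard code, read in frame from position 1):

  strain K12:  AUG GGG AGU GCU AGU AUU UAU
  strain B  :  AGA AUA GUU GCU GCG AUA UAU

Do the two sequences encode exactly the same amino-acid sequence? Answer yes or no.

no

Codon 1: AUG Met / AGA Arg — nonsynonymous.
Codon 2: GGG Gly / AUA Ile — nonsynonymous.
Codon 3: AGU Ser / GUU Val — nonsynonymous.
Codon 4: GCU Ala / GCU Ala — identical.
Codon 5: AGU Ser / GCG Ala — nonsynonymous.
Codon 6: AUU Ile / AUA Ile — synonymous.
Codon 7: UAU Tyr / UAU Tyr — identical.
Nonsynonymous differences: 4 → different protein.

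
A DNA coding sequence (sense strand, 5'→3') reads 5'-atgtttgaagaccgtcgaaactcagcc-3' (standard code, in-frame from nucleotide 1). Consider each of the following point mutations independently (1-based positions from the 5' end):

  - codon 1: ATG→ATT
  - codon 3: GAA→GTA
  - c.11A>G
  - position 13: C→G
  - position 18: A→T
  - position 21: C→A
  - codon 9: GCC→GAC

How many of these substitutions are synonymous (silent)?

1

Codon 1: ATG (Met) → ATT (Ile) — missense.
Codon 3: GAA (Glu) → GTA (Val) — missense.
Codon 4: GAC (Asp) → GGC (Gly) — missense.
Codon 5: CGT (Arg) → GGT (Gly) — missense.
Codon 6: CGA (Arg) → CGT (Arg) — synonymous.
Codon 7: AAC (Asn) → AAA (Lys) — missense.
Codon 9: GCC (Ala) → GAC (Asp) — missense.
Synonymous: 1 of 7.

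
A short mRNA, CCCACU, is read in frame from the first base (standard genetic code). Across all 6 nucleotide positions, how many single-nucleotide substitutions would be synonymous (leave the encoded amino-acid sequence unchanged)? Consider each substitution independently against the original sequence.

Codon 1 (CCC, Pro): 3 synonymous substitutions.
Codon 2 (ACU, Thr): 3 synonymous substitutions.
Total: 3 + 3 = 6.

6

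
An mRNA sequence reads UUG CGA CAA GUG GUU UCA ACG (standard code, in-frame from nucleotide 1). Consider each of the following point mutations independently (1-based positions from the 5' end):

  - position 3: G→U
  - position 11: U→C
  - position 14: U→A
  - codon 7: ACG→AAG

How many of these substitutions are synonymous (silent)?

Codon 1: UUG (Leu) → UUU (Phe) — missense.
Codon 4: GUG (Val) → GCG (Ala) — missense.
Codon 5: GUU (Val) → GAU (Asp) — missense.
Codon 7: ACG (Thr) → AAG (Lys) — missense.
Synonymous: 0 of 4.

0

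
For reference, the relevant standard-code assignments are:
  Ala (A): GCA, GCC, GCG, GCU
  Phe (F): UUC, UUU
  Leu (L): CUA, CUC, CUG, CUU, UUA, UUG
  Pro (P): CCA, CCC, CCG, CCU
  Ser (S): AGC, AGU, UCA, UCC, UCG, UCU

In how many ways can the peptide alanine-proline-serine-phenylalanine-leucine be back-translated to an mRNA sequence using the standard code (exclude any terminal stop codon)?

Ala: 4 codons.
Pro: 4 codons.
Ser: 6 codons.
Phe: 2 codons.
Leu: 6 codons.
4 × 4 × 6 × 2 × 6 = 1152.

1152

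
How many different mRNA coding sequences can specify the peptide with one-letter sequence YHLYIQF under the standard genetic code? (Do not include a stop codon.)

Tyr: 2 codons.
His: 2 codons.
Leu: 6 codons.
Tyr: 2 codons.
Ile: 3 codons.
Gln: 2 codons.
Phe: 2 codons.
2 × 2 × 6 × 2 × 3 × 2 × 2 = 576.

576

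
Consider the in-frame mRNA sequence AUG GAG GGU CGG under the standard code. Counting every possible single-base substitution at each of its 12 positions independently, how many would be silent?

8

Codon 1 (AUG, Met): 0 synonymous substitutions.
Codon 2 (GAG, Glu): 1 synonymous substitution.
Codon 3 (GGU, Gly): 3 synonymous substitutions.
Codon 4 (CGG, Arg): 4 synonymous substitutions.
Total: 0 + 1 + 3 + 4 = 8.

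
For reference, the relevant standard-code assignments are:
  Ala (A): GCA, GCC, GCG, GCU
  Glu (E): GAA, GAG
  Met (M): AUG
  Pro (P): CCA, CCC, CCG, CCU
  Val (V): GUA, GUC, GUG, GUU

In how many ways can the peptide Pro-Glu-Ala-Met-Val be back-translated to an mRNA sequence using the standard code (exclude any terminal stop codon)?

128

Pro: 4 codons.
Glu: 2 codons.
Ala: 4 codons.
Met: 1 codon.
Val: 4 codons.
4 × 2 × 4 × 1 × 4 = 128.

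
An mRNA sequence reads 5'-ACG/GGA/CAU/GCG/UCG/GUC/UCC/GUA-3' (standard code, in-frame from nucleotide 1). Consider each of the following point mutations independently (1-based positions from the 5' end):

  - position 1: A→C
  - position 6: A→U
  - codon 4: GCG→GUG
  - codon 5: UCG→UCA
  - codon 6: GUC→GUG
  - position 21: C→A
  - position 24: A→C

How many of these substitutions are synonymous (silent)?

Codon 1: ACG (Thr) → CCG (Pro) — missense.
Codon 2: GGA (Gly) → GGU (Gly) — synonymous.
Codon 4: GCG (Ala) → GUG (Val) — missense.
Codon 5: UCG (Ser) → UCA (Ser) — synonymous.
Codon 6: GUC (Val) → GUG (Val) — synonymous.
Codon 7: UCC (Ser) → UCA (Ser) — synonymous.
Codon 8: GUA (Val) → GUC (Val) — synonymous.
Synonymous: 5 of 7.

5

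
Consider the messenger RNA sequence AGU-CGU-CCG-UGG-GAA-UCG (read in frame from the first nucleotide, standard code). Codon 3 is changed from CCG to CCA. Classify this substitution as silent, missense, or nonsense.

silent

Position 9 falls in codon 3: CCG → Pro.
After the substitution the codon is CCA → Pro.
Both encode Pro, so the change is synonymous.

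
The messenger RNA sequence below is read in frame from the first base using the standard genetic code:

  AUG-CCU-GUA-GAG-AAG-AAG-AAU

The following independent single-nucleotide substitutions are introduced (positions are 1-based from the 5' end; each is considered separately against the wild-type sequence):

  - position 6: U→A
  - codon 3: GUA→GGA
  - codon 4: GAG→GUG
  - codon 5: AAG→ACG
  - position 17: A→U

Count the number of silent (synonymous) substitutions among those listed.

Codon 2: CCU (Pro) → CCA (Pro) — synonymous.
Codon 3: GUA (Val) → GGA (Gly) — missense.
Codon 4: GAG (Glu) → GUG (Val) — missense.
Codon 5: AAG (Lys) → ACG (Thr) — missense.
Codon 6: AAG (Lys) → AUG (Met) — missense.
Synonymous: 1 of 5.

1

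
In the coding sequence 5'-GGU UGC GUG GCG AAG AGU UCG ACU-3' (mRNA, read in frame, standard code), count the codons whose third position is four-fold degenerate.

5

Codon 1 GGU (Gly): third position 4-fold.
Codon 2 UGC (Cys): third position 2-fold.
Codon 3 GUG (Val): third position 4-fold.
Codon 4 GCG (Ala): third position 4-fold.
Codon 5 AAG (Lys): third position 2-fold.
Codon 6 AGU (Ser): third position 2-fold.
Codon 7 UCG (Ser): third position 4-fold.
Codon 8 ACU (Thr): third position 4-fold.
Four-fold degenerate third positions: 5.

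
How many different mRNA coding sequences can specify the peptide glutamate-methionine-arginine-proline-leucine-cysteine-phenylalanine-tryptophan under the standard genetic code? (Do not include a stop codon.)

1152

Glu: 2 codons.
Met: 1 codon.
Arg: 6 codons.
Pro: 4 codons.
Leu: 6 codons.
Cys: 2 codons.
Phe: 2 codons.
Trp: 1 codon.
2 × 1 × 6 × 4 × 6 × 2 × 2 × 1 = 1152.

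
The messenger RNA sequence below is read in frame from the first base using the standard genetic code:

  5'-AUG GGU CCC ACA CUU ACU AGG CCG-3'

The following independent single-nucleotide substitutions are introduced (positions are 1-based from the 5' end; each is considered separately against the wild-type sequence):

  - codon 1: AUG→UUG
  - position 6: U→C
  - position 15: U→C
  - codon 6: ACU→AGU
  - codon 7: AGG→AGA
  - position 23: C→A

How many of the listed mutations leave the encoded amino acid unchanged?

3

Codon 1: AUG (Met) → UUG (Leu) — missense.
Codon 2: GGU (Gly) → GGC (Gly) — synonymous.
Codon 5: CUU (Leu) → CUC (Leu) — synonymous.
Codon 6: ACU (Thr) → AGU (Ser) — missense.
Codon 7: AGG (Arg) → AGA (Arg) — synonymous.
Codon 8: CCG (Pro) → CAG (Gln) — missense.
Synonymous: 3 of 6.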